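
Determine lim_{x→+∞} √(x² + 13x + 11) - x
As x → +∞: multiply by the conjugate to get (13x+11)/(√(x²+13x+11)+x); the denominator ~ 2x, so the limit is 13/2.
Limit = 13/2.

Final answer: 13/2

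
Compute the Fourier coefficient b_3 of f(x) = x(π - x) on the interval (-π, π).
b_3 = (1/π) ∫_{-π}^{π} f(x)·sin(3x) dx.
Evaluate the integral (use parity and integration by parts as needed): b_3 = 2·π/3.

Final answer: 2·π/3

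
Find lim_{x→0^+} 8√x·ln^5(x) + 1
The product is a 0·∞ indeterminate form at x → 0⁺.
Rewrite the product as 8·ln^5(x) / x^(-1/2) and apply L'Hôpital, or use the standard hierarchy x^(-1/2) ≫ |ln x|^5 as x → 0⁺.
The indeterminate product → 0, so the limit = 1.

Final answer: 1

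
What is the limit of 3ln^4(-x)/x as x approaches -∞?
This is an ∞/∞ indeterminate form as x → -∞.
Compare growth rates of the dominant terms (exponentials ≫ polynomials ≫ logarithms), or apply L'Hôpital's rule; the quotient → 0.
Limit = 0.

Final answer: 0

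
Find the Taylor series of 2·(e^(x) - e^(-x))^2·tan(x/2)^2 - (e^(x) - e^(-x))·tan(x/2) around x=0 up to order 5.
7·x^4/4 - x^2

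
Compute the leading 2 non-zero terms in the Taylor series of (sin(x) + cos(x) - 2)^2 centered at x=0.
1 - 2·x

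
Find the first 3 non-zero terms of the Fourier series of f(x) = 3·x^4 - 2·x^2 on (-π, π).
(152 - 24·π^2)·cos(x) + (-11 + 6·π^2)·cos(2·x) - 2·π^2/3 + 3·π^4/5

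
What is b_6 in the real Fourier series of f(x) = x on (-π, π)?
b_6 = (1/π) ∫_{-π}^{π} f(x)·sin(6x) dx.
Evaluate the integral (use parity and integration by parts as needed): b_6 = -1/3.

Final answer: -1/3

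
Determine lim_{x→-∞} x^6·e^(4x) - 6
The product is a 0·∞ indeterminate form at x → -∞.
Rewrite the product as x^6 / e^(-4x) (an ∞/∞ form) and apply L'Hôpital, or use the standard hierarchy e^(4|x|) ≫ |x^6| as x → -∞.
The indeterminate product → 0, so the limit = -6.

Final answer: -6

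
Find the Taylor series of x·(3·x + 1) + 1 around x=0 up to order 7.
3·x^2 + x + 1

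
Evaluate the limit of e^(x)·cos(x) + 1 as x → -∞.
Evaluate the dominant behaviour as x → -∞; each term tends to a finite value or vanishes.
Limit = 1.

Final answer: 1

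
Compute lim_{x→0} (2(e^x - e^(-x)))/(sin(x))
Both numerator and denominator → 0 as x → 0; this is a 0/0 indeterminate form.
Expand each to leading order near x = 0: numerator ~ 4·x, denominator ~ x.
The limit of the ratio is 4.

Final answer: 4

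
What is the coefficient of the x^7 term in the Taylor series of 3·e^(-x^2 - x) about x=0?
Expand to order 7: 3·e^(-x^2 - x) = 461·x^7/1680 + 31·x^6/240 - 41·x^5/40 + x^4/8 + 5·x^3/2 - 3·x^2/2 - 3·x + 3 + O(x^8).
The coefficient of x^7 is 461/1680.

Final answer: 461/1680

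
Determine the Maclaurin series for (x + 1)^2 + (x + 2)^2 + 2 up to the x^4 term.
2·x^2 + 6·x + 7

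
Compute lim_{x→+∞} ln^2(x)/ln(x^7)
This is an ∞/∞ indeterminate form as x → +∞.
Write ln(x^7) = 7·ln(x), reducing the quotient to ln(x)/7 → ∞.
Limit = ∞.

Final answer: ∞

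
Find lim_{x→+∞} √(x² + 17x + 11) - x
This is an ∞ − ∞ indeterminate form.
Multiply and divide by the conjugate √(x²+17x + 11) + x; the x² terms cancel, leaving (17x + 11)/(√(x²+17x + 11)+x) → 17/2.
Limit = 17/2.

Final answer: 17/2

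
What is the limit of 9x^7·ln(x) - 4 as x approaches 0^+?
The product is a 0·∞ indeterminate form at x → 0⁺.
Rewrite the product as 9·ln(x) / x^(-7) and apply L'Hôpital, or use the standard hierarchy x^(-7) ≫ |ln x| as x → 0⁺.
The indeterminate product → 0, so the limit = -4.

Final answer: -4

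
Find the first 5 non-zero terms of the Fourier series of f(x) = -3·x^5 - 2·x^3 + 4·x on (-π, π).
(-688 - 6·π^4 + 116·π^2)·sin(x) + (-13·π^2 + 31/2 + 3·π^4)·sin(2·x) + (-2·π^4 + 16/27 + 28·π^2/9)·sin(3·x) + (-7·π^2/8 - 107/64 + 3·π^4/2)·sin(4·x) + (-6·π^4/5 + 976/625 + 4·π^2/25)·sin(5·x)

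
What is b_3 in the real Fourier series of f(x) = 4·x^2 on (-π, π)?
b_3 = (1/π) ∫_{-π}^{π} f(x)·sin(3x) dx.
Evaluate the integral (use parity and integration by parts as needed): b_3 = 0.

Final answer: 0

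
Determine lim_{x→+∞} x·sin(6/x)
As x → +∞: let u = 6/x → 0⁺; then x·sin(6/x) = 6·sin(u)/u → 6·1 = 6.
Limit = 6.

Final answer: 6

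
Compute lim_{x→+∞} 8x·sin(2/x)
As x → +∞: let u = 2/x → 0⁺; then 8·x·sin(2/x) = 8·2·sin(u)/u → 8·2·1 = 16.
Limit = 16.

Final answer: 16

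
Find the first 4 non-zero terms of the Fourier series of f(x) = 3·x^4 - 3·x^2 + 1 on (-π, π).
(156 - 24·π^2)·cos(x) + (-12 + 6·π^2)·cos(2·x) + (28/9 - 8·π^2/3)·cos(3·x) - π^2 + 1 + 3·π^4/5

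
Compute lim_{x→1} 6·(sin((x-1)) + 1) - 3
Direct substitution at x = 1 gives 3.

Final answer: 3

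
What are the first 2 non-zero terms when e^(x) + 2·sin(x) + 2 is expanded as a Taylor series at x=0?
3·x + 3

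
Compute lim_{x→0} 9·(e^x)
Direct substitution at x = 0 gives 9.

Final answer: 9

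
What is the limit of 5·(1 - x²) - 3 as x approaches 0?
Direct substitution at x = 0 gives 2.

Final answer: 2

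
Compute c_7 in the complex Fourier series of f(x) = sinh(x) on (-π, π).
Compute the real Fourier coefficients first: a_7 = 0, b_7 = 7·sinh(π)/(25·π).
Then c_7 = (a_7 − i·b_7)/2 = -7·i·sinh(π)/(50·π).

Final answer: -7·i·sinh(π)/(50·π)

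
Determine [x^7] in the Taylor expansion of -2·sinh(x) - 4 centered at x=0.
Expand to order 7: -2·sinh(x) - 4 = -x^7/2520 - x^5/60 - x^3/3 - 2·x - 4 + O(x^8).
The coefficient of x^7 is -1/2520.

Final answer: -1/2520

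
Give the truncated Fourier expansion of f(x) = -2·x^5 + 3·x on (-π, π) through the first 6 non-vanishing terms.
(-474 - 4·π^4 + 80·π^2)·sin(x) + (-10·π^2 + 12 + 2·π^4)·sin(2·x) + (-4·π^4/3 + 2/81 + 80·π^2/27)·sin(3·x) + (-5·π^2/4 - 33/32 + π^4)·sin(4·x) + (-4·π^4/5 + 654/625 + 16·π^2/25)·sin(5·x) + (-10·π^2/27 - 76/81 + 2·π^4/3)·sin(6·x)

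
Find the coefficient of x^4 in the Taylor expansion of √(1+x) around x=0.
Expand to order 4: √(1+x) = -5·x^4/128 + x^3/16 - x^2/8 + x/2 + 1 + O(x^5).
The coefficient of x^4 is -5/128.

Final answer: -5/128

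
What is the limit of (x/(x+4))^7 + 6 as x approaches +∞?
As x → +∞: x/(x+4) = 1/(1 + 4/x) → 1, and the 7th power of a limit-1 base also → 1; with the additive constant, 1 + 6 = 7.
Limit = 7.

Final answer: 7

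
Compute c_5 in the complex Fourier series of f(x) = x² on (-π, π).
Compute the real Fourier coefficients first: a_5 = -4/25, b_5 = 0.
Then c_5 = (a_5 − i·b_5)/2 = -2/25.

Final answer: -2/25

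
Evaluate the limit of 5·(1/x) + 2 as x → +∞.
Evaluate the dominant behaviour as x → +∞; each term tends to a finite value or vanishes.
Limit = 2.

Final answer: 2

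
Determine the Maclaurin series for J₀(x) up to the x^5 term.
x^4/64 - x^2/4 + 1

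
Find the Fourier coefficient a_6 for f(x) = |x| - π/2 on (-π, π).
a_6 = (1/π) ∫_{-π}^{π} f(x)·cos(6x) dx.
Evaluate the integral (use parity and integration by parts as needed): a_6 = 0.

Final answer: 0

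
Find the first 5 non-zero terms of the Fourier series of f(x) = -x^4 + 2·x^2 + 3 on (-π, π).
(-56 + 8·π^2)·cos(x) + (5 - 2·π^2)·cos(2·x) + (-40/27 + 8·π^2/9)·cos(3·x) + (11/16 - π^2/2)·cos(4·x) - π^4/5 + 3 + 2·π^2/3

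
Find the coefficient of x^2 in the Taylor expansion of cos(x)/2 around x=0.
Expand to order 2: cos(x)/2 = 1/2 - x^2/4 + O(x^3).
The coefficient of x^2 is -1/4.

Final answer: -1/4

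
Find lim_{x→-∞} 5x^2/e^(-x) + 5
The quotient is an ∞/∞ indeterminate form as x → -∞.
Compare growth rates of the dominant terms (exponentials ≫ polynomials ≫ logarithms), or apply L'Hôpital's rule; the quotient → 0.
Adding the constant: 0 + 5 = 5. Limit = 5.

Final answer: 5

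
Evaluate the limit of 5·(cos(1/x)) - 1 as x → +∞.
Evaluate the dominant behaviour as x → +∞; each term tends to a finite value or vanishes.
Limit = 4.

Final answer: 4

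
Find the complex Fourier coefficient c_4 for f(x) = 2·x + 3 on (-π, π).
Compute the real Fourier coefficients first: a_4 = 0, b_4 = -1.
Then c_4 = (a_4 − i·b_4)/2 = i/2.

Final answer: i/2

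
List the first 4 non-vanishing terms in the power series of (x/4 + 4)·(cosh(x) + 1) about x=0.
x^3/8 + 2·x^2 + x/2 + 8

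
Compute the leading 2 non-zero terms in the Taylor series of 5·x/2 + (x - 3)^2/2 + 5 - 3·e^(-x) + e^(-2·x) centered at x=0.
x/2 + 15/2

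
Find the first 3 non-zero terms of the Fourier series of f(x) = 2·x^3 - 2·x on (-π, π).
(-28 + 4·π^2)·sin(x) + (5 - 2·π^2)·sin(2·x) + (-20/9 + 4·π^2/3)·sin(3·x)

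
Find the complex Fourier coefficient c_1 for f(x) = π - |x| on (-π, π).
Compute the real Fourier coefficients first: a_1 = 4/π, b_1 = 0.
Then c_1 = (a_1 − i·b_1)/2 = 2/π.

Final answer: 2/π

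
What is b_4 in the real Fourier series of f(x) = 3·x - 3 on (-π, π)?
b_4 = (1/π) ∫_{-π}^{π} f(x)·sin(4x) dx.
Evaluate the integral (use parity and integration by parts as needed): b_4 = -3/2.

Final answer: -3/2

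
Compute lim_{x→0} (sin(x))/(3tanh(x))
Both numerator and denominator → 0 as x → 0; this is a 0/0 indeterminate form.
Expand each to leading order near x = 0: numerator ~ x, denominator ~ 3·x.
The limit of the ratio is 1/3.

Final answer: 1/3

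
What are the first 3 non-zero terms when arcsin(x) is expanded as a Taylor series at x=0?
3·x^5/40 + x^3/6 + x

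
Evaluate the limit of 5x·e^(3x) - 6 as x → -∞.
The product is a 0·∞ indeterminate form at x → -∞.
Rewrite the product as 5x / e^(-3x) (an ∞/∞ form) and apply L'Hôpital, or use the standard hierarchy e^(3|x|) ≫ |x| as x → -∞.
The indeterminate product → 0, so the limit = -6.

Final answer: -6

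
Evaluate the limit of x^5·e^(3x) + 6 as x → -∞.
The product is a 0·∞ indeterminate form at x → -∞.
Rewrite the product as x^5 / e^(-3x) (an ∞/∞ form) and apply L'Hôpital, or use the standard hierarchy e^(3|x|) ≫ |x^5| as x → -∞.
The indeterminate product → 0, so the limit = 6.

Final answer: 6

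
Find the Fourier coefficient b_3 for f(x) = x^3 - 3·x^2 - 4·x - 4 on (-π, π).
b_3 = (1/π) ∫_{-π}^{π} f(x)·sin(3x) dx.
Evaluate the integral (use parity and integration by parts as needed): b_3 = -28/9 + 2·π^2/3.

Final answer: -28/9 + 2·π^2/3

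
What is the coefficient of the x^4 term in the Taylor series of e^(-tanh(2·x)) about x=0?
Expand to order 4: e^(-tanh(2·x)) = -14·x^4/3 + 4·x^3/3 + 2·x^2 - 2·x + 1 + O(x^5).
The coefficient of x^4 is -14/3.

Final answer: -14/3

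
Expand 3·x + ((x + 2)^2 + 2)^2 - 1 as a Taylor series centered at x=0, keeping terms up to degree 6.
x^4 + 8·x^3 + 28·x^2 + 51·x + 35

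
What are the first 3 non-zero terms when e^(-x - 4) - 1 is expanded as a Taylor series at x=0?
x^2·e^(-4)/2 - x·e^(-4) - 1 + e^(-4)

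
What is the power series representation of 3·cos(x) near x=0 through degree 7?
-x^6/240 + x^4/8 - 3·x^2/2 + 3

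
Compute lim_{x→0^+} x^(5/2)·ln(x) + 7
The product is a 0·∞ indeterminate form at x → 0⁺.
Rewrite the product as ln(x) / x^(-5/2) and apply L'Hôpital, or use the standard hierarchy x^(-5/2) ≫ |ln x| as x → 0⁺.
The indeterminate product → 0, so the limit = 7.

Final answer: 7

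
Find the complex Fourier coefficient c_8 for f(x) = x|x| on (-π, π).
Compute the real Fourier coefficients first: a_8 = 0, b_8 = -π/4.
Then c_8 = (a_8 − i·b_8)/2 = i·π/8.

Final answer: i·π/8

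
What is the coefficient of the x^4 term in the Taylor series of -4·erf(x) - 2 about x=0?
Expand to order 4: -4·erf(x) - 2 = 8·x^3/(3·√(π)) - 8·x/√(π) - 2 + O(x^5).
The coefficient of x^4 is 0.

Final answer: 0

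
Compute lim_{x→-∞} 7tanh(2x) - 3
Evaluate the dominant behaviour as x → -∞; each term tends to a finite value or vanishes.
Limit = -10.

Final answer: -10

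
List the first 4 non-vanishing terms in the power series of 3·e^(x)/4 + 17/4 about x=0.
x^3/8 + 3·x^2/8 + 3·x/4 + 5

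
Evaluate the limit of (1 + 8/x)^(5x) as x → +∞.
As x → +∞: write (1 + 8/x)^(5x) = ((1 + 8/x)^x)^5 → (e^8)^5 = e^40.
Limit = e^(40).

Final answer: e^(40)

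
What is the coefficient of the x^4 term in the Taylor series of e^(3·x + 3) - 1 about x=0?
Expand to order 4: e^(3·x + 3) - 1 = 27·x^4·e^(3)/8 + 9·x^3·e^(3)/2 + 9·x^2·e^(3)/2 + 3·x·e^(3) - 1 + e^(3) + O(x^5).
The coefficient of x^4 is 27·e^(3)/8.

Final answer: 27·e^(3)/8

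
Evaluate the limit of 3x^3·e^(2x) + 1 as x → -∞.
The product is a 0·∞ indeterminate form at x → -∞.
Rewrite the product as 3x^3 / e^(-2x) (an ∞/∞ form) and apply L'Hôpital, or use the standard hierarchy e^(2|x|) ≫ |x^3| as x → -∞.
The indeterminate product → 0, so the limit = 1.

Final answer: 1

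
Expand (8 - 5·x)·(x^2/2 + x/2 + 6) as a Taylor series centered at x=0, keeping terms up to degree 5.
-5·x^3/2 + 3·x^2/2 - 26·x + 48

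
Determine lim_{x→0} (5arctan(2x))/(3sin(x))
Both numerator and denominator → 0 as x → 0; this is a 0/0 indeterminate form.
Expand each to leading order near x = 0: numerator ~ 10·x, denominator ~ 3·x.
The limit of the ratio is 10/3.

Final answer: 10/3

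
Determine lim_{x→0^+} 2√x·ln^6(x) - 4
The product is a 0·∞ indeterminate form at x → 0⁺.
Rewrite the product as 2·ln^6(x) / x^(-1/2) and apply L'Hôpital, or use the standard hierarchy x^(-1/2) ≫ |ln x|^6 as x → 0⁺.
The indeterminate product → 0, so the limit = -4.

Final answer: -4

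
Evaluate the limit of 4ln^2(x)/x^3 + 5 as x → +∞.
The quotient is an ∞/∞ indeterminate form as x → +∞.
The polynomial denominator x^3 dominates the logarithmic numerator (any positive power of x ≫ ln^2(x) as x → ∞), so the quotient → 0.
Adding the constant: 0 + 5 = 5. Limit = 5.

Final answer: 5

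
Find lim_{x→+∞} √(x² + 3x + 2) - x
This is an ∞ − ∞ indeterminate form.
Multiply and divide by the conjugate √(x²+3x + 2) + x; the x² terms cancel, leaving (3x + 2)/(√(x²+3x + 2)+x) → 3/2.
Limit = 3/2.

Final answer: 3/2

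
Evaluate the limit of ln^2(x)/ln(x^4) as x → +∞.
This is an ∞/∞ indeterminate form as x → +∞.
Write ln(x^4) = 4·ln(x), reducing the quotient to ln(x)/4 → ∞.
Limit = ∞.

Final answer: ∞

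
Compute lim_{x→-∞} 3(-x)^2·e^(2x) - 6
The product is a 0·∞ indeterminate form at x → -∞.
Rewrite the product as 3(-x)^2 / e^(-2x) (an ∞/∞ form) and apply L'Hôpital, or use the standard hierarchy e^(2|x|) ≫ |(-x)^2| as x → -∞.
The indeterminate product → 0, so the limit = -6.

Final answer: -6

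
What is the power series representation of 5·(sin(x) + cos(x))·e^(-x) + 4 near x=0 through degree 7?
-x^7/63 + x^6/18 - 5·x^4/6 + 10·x^3/3 - 5·x^2 + 9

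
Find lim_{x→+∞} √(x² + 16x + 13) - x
This is an ∞ − ∞ indeterminate form.
Multiply and divide by the conjugate √(x²+16x + 13) + x; the x² terms cancel, leaving (16x + 13)/(√(x²+16x + 13)+x) → 16/2 = 8.
Limit = 8.

Final answer: 8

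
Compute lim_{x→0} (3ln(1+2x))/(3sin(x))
Both numerator and denominator → 0 as x → 0; this is a 0/0 indeterminate form.
Expand each to leading order near x = 0: numerator ~ 6·x, denominator ~ 3·x.
The limit of the ratio is 2.

Final answer: 2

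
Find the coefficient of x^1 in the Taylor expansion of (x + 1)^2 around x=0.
Expand to order 1: (x + 1)^2 = 2·x + 1 + O(x^2).
The coefficient of x^1 is 2.

Final answer: 2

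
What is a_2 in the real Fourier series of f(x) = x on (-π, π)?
a_2 = (1/π) ∫_{-π}^{π} f(x)·cos(2x) dx.
Evaluate the integral (use parity and integration by parts as needed): a_2 = 0.

Final answer: 0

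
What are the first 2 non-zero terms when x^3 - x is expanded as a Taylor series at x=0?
x^3 - x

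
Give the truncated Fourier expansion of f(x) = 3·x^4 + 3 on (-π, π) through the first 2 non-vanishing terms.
(144 - 24·π^2)·cos(x) + 3 + 3·π^4/5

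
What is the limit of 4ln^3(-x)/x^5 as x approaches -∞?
This is an ∞/∞ indeterminate form as x → -∞.
Compare growth rates of the dominant terms (exponentials ≫ polynomials ≫ logarithms), or apply L'Hôpital's rule; the quotient → 0.
Limit = 0.

Final answer: 0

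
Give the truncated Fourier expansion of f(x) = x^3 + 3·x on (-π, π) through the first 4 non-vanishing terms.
(-6 + 2·π^2)·sin(x) + (-π^2 - 3/2)·sin(2·x) + (14/9 + 2·π^2/3)·sin(3·x) + (-π^2/2 - 21/16)·sin(4·x)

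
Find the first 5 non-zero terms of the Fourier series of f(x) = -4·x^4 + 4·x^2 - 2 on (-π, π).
(-208 + 32·π^2)·cos(x) + (16 - 8·π^2)·cos(2·x) + (-112/27 + 32·π^2/9)·cos(3·x) + (7/4 - 2·π^2)·cos(4·x) - 4·π^4/5 - 2 + 4·π^2/3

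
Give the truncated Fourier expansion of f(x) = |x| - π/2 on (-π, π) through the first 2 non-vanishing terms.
-4·cos(x)/π - 4·cos(3·x)/(9·π)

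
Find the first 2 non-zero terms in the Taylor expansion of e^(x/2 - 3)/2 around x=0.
x·e^(-3)/4 + e^(-3)/2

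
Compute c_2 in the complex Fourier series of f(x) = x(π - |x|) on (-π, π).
Compute the real Fourier coefficients first: a_2 = 0, b_2 = 0.
Then c_2 = (a_2 − i·b_2)/2 = 0.

Final answer: 0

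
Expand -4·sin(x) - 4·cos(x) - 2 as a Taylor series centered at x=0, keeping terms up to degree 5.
-x^5/30 - x^4/6 + 2·x^3/3 + 2·x^2 - 4·x - 6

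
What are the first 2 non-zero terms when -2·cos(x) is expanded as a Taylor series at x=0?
x^2 - 2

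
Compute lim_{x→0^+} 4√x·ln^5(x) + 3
The product is a 0·∞ indeterminate form at x → 0⁺.
Rewrite the product as 4·ln^5(x) / x^(-1/2) and apply L'Hôpital, or use the standard hierarchy x^(-1/2) ≫ |ln x|^5 as x → 0⁺.
The indeterminate product → 0, so the limit = 3.

Final answer: 3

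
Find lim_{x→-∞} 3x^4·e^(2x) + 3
The product is a 0·∞ indeterminate form at x → -∞.
Rewrite the product as 3x^4 / e^(-2x) (an ∞/∞ form) and apply L'Hôpital, or use the standard hierarchy e^(2|x|) ≫ |x^4| as x → -∞.
The indeterminate product → 0, so the limit = 3.

Final answer: 3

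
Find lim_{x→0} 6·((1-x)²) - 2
Direct substitution at x = 0 gives 4.

Final answer: 4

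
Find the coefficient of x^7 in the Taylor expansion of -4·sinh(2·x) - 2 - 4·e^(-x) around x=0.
Expand to order 7: -4·sinh(2·x) - 2 - 4·e^(-x) = -127·x^7/1260 - x^6/180 - 31·x^5/30 - x^4/6 - 14·x^3/3 - 2·x^2 - 4·x - 6 + O(x^8).
The coefficient of x^7 is -127/1260.

Final answer: -127/1260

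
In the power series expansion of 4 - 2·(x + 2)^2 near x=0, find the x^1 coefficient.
Expand to order 1: 4 - 2·(x + 2)^2 = -8·x - 4 + O(x^2).
The coefficient of x^1 is -8.

Final answer: -8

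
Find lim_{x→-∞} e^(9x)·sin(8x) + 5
Evaluate the dominant behaviour as x → -∞; each term tends to a finite value or vanishes.
Limit = 5.

Final answer: 5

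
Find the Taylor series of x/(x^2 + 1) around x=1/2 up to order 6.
2/5 + 12·(x - 1/2)/25 - 88·(x - 1/2)^2/125 + 112·(x - 1/2)^3/625 + 1312·(x - 1/2)^4/3125 - 7488·(x - 1/2)^5/15625 + 3712·(x - 1/2)^6/78125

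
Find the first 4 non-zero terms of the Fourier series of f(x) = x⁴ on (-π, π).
(48 - 8·π^2)·cos(x) + (-3 + 2·π^2)·cos(2·x) + (16/27 - 8·π^2/9)·cos(3·x) + π^4/5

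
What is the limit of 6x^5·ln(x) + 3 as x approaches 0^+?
The product is a 0·∞ indeterminate form at x → 0⁺.
Rewrite the product as 6·ln(x) / x^(-5) and apply L'Hôpital, or use the standard hierarchy x^(-5) ≫ |ln x| as x → 0⁺.
The indeterminate product → 0, so the limit = 3.

Final answer: 3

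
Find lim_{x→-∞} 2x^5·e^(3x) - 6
The product is a 0·∞ indeterminate form at x → -∞.
Rewrite the product as 2x^5 / e^(-3x) (an ∞/∞ form) and apply L'Hôpital, or use the standard hierarchy e^(3|x|) ≫ |x^5| as x → -∞.
The indeterminate product → 0, so the limit = -6.

Final answer: -6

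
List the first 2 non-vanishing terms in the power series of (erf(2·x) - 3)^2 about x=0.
-24·x/√(π) + 9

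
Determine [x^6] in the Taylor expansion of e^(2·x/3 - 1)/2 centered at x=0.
Expand to order 6: e^(2·x/3 - 1)/2 = 2·x^6·e^(-1)/32805 + 2·x^5·e^(-1)/3645 + x^4·e^(-1)/243 + 2·x^3·e^(-1)/81 + x^2·e^(-1)/9 + x·e^(-1)/3 + e^(-1)/2 + O(x^7).
The coefficient of x^6 is 2·e^(-1)/32805.

Final answer: 2·e^(-1)/32805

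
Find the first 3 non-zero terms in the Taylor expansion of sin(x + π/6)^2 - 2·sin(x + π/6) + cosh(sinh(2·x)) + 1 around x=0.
3·x^2 - √(3)·x/2 + 5/4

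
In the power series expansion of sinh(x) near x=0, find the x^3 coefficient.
Expand to order 3: sinh(x) = x^3/6 + x + O(x^4).
The coefficient of x^3 is 1/6.

Final answer: 1/6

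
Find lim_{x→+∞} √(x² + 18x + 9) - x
This is an ∞ − ∞ indeterminate form.
Multiply and divide by the conjugate √(x²+18x + 9) + x; the x² terms cancel, leaving (18x + 9)/(√(x²+18x + 9)+x) → 18/2 = 9.
Limit = 9.

Final answer: 9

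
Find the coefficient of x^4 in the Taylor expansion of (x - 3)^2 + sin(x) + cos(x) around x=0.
Expand to order 4: (x - 3)^2 + sin(x) + cos(x) = x^4/24 - x^3/6 + x^2/2 - 5·x + 10 + O(x^5).
The coefficient of x^4 is 1/24.

Final answer: 1/24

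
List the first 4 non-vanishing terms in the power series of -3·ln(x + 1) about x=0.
3·x^4/4 - x^3 + 3·x^2/2 - 3·x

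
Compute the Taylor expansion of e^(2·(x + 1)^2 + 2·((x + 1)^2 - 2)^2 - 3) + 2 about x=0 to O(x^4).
-80·e·x^3/3 + 14·e·x^2 - 4·e·x + 2 + e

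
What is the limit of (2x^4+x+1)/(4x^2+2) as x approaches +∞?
This is an ∞/∞ indeterminate form as x → +∞.
Divide numerator and denominator by x^4 and let the lower-order terms vanish; the numerator's degree 4 exceeds the denominator's degree 2, so the quotient diverges.
Limit = ∞.

Final answer: ∞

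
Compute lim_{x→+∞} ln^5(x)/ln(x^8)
This is an ∞/∞ indeterminate form as x → +∞.
Write ln(x^8) = 8·ln(x), reducing the quotient to ln^4(x)/8 → ∞.
Limit = ∞.

Final answer: ∞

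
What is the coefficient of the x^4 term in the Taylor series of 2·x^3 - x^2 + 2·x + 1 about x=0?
Expand to order 4: 2·x^3 - x^2 + 2·x + 1 = 2·x^3 - x^2 + 2·x + 1 + O(x^5).
The coefficient of x^4 is 0.

Final answer: 0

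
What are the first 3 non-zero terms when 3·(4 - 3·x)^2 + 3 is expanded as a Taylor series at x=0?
27·x^2 - 72·x + 51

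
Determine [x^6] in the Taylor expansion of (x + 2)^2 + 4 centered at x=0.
Expand to order 6: (x + 2)^2 + 4 = x^2 + 4·x + 8 + O(x^7).
The coefficient of x^6 is 0.

Final answer: 0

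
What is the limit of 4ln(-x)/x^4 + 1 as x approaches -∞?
The quotient is an ∞/∞ indeterminate form as x → -∞.
Compare growth rates of the dominant terms (exponentials ≫ polynomials ≫ logarithms), or apply L'Hôpital's rule; the quotient → 0.
Adding the constant: 0 + 1 = 1. Limit = 1.

Final answer: 1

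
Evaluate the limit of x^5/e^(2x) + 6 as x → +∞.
The quotient is an ∞/∞ indeterminate form as x → +∞.
The exponential denominator e^(2x) dominates the polynomial numerator (e^x ≫ x^5 as x → ∞), so the quotient → 0.
Adding the constant: 0 + 6 = 6. Limit = 6.

Final answer: 6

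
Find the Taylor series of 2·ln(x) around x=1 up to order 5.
2·(x - 1) - (x - 1)^2 + 2·(x - 1)^3/3 - (x - 1)^4/2 + 2·(x - 1)^5/5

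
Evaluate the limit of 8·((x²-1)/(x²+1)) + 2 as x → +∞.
Evaluate the dominant behaviour as x → +∞; each term tends to a finite value or vanishes.
Limit = 10.

Final answer: 10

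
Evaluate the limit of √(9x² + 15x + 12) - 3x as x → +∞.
As x → +∞: multiply by the conjugate to get (15x+12)/(√(9x²+15x+12)+3x); the denominator ~ 6x, so the limit is 15/6 = 5/2.
Limit = 5/2.

Final answer: 5/2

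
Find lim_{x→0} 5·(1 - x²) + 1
Direct substitution at x = 0 gives 6.

Final answer: 6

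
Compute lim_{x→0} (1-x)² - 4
Direct substitution at x = 0 gives -3.

Final answer: -3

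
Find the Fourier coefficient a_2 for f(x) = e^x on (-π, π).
a_2 = (1/π) ∫_{-π}^{π} f(x)·cos(2x) dx.
Evaluate the integral (use parity and integration by parts as needed): a_2 = (-1 + e^(2·π))·e^(-π)/(5·π).

Final answer: (-1 + e^(2·π))·e^(-π)/(5·π)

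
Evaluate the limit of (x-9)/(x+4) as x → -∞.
Evaluate the dominant behaviour as x → -∞; each term tends to a finite value or vanishes.
Limit = 1.

Final answer: 1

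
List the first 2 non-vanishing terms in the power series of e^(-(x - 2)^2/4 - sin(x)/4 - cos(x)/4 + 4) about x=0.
3·x·e^(11/4)/4 + e^(11/4)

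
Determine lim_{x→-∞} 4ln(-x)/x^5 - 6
The quotient is an ∞/∞ indeterminate form as x → -∞.
Compare growth rates of the dominant terms (exponentials ≫ polynomials ≫ logarithms), or apply L'Hôpital's rule; the quotient → 0.
Adding the constant: 0 - 6 = -6. Limit = -6.

Final answer: -6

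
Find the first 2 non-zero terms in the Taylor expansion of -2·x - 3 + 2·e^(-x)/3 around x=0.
-8·x/3 - 7/3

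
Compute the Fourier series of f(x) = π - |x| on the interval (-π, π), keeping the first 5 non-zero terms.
4·cos(x)/π + 4·cos(3·x)/(9·π) + 4·cos(5·x)/(25·π) + 4·cos(7·x)/(49·π) + π/2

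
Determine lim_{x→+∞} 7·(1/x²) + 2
Evaluate the dominant behaviour as x → +∞; each term tends to a finite value or vanishes.
Limit = 2.

Final answer: 2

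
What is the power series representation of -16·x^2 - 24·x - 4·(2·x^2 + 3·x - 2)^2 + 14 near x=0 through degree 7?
-16·x^4 - 48·x^3 - 20·x^2 + 24·x - 2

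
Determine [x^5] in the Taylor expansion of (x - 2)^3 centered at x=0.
Expand to order 5: (x - 2)^3 = x^3 - 6·x^2 + 12·x - 8 + O(x^6).
The coefficient of x^5 is 0.

Final answer: 0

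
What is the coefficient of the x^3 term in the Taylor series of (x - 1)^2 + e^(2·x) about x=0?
Expand to order 3: (x - 1)^2 + e^(2·x) = 4·x^3/3 + 3·x^2 + 2 + O(x^4).
The coefficient of x^3 is 4/3.

Final answer: 4/3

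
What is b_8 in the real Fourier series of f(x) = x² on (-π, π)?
b_8 = (1/π) ∫_{-π}^{π} f(x)·sin(8x) dx.
Evaluate the integral (use parity and integration by parts as needed): b_8 = 0.

Final answer: 0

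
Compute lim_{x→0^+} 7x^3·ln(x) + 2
The product is a 0·∞ indeterminate form at x → 0⁺.
Rewrite the product as 7·ln(x) / x^(-3) and apply L'Hôpital, or use the standard hierarchy x^(-3) ≫ |ln x| as x → 0⁺.
The indeterminate product → 0, so the limit = 2.

Final answer: 2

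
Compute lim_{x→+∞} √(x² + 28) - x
This is an ∞ − ∞ indeterminate form.
Multiply and divide by the conjugate √(x²+28) + x; the x² terms cancel, leaving 28/(√(x²+28)+x) → 0.
Limit = 0.

Final answer: 0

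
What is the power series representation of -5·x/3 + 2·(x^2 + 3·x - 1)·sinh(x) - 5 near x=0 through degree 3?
5·x^3/3 + 6·x^2 - 11·x/3 - 5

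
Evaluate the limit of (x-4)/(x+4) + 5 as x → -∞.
Evaluate the dominant behaviour as x → -∞; each term tends to a finite value or vanishes.
Limit = 6.

Final answer: 6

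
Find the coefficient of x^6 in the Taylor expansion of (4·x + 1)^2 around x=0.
Expand to order 6: (4·x + 1)^2 = 16·x^2 + 8·x + 1 + O(x^7).
The coefficient of x^6 is 0.

Final answer: 0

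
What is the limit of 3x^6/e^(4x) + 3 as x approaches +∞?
The quotient is an ∞/∞ indeterminate form as x → +∞.
The exponential denominator e^(4x) dominates the polynomial numerator (e^x ≫ x^6 as x → ∞), so the quotient → 0.
Adding the constant: 0 + 3 = 3. Limit = 3.

Final answer: 3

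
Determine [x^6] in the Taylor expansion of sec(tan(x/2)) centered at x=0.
Expand to order 6: sec(tan(x/2)) = 397·x^6/46080 + 13·x^4/384 + x^2/8 + 1 + O(x^7).
The coefficient of x^6 is 397/46080.

Final answer: 397/46080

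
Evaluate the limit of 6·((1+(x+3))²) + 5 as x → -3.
Direct substitution at x = -3 gives 11.

Final answer: 11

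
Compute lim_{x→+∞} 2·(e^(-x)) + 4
Evaluate the dominant behaviour as x → +∞; each term tends to a finite value or vanishes.
Limit = 4.

Final answer: 4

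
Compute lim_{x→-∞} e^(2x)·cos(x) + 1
Evaluate the dominant behaviour as x → -∞; each term tends to a finite value or vanishes.
Limit = 1.

Final answer: 1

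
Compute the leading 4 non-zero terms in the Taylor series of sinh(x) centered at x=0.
x^7/5040 + x^5/120 + x^3/6 + x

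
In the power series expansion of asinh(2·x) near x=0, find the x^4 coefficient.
Expand to order 4: asinh(2·x) = -4·x^3/3 + 2·x + O(x^5).
The coefficient of x^4 is 0.

Final answer: 0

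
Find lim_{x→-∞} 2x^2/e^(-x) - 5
The quotient is an ∞/∞ indeterminate form as x → -∞.
Compare growth rates of the dominant terms (exponentials ≫ polynomials ≫ logarithms), or apply L'Hôpital's rule; the quotient → 0.
Adding the constant: 0 - 5 = -5. Limit = -5.

Final answer: -5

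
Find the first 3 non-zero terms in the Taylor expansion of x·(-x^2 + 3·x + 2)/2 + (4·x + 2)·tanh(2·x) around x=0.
-35·x^3/6 + 19·x^2/2 + 5·x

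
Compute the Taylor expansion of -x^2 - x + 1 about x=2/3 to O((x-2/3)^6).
-1/9 - 7·(x - 2/3)/3 - (x - 2/3)^2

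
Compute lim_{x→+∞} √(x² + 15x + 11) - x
This is an ∞ − ∞ indeterminate form.
Multiply and divide by the conjugate √(x²+15x + 11) + x; the x² terms cancel, leaving (15x + 11)/(√(x²+15x + 11)+x) → 15/2.
Limit = 15/2.

Final answer: 15/2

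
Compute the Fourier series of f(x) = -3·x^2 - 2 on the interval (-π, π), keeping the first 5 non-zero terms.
12·cos(x) - 3·cos(2·x) + 4·cos(3·x)/3 - 3·cos(4·x)/4 - π^2 - 2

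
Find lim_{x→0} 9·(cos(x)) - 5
Direct substitution at x = 0 gives 4.

Final answer: 4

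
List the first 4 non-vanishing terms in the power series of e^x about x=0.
x^3/6 + x^2/2 + x + 1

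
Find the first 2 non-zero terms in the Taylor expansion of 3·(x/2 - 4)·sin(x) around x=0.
3·x^2/2 - 12·x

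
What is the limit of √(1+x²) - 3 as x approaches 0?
Direct substitution at x = 0 gives -2.

Final answer: -2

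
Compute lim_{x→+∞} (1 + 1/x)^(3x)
As x → +∞: write (1 + 1/x)^(3x) = ((1 + 1/x)^x)^3 → (e^1)^3 = e^3.
Limit = e^(3).

Final answer: e^(3)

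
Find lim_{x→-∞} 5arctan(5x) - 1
Evaluate the dominant behaviour as x → -∞; each term tends to a finite value or vanishes.
Limit = -5·π/2 - 1.

Final answer: -5·π/2 - 1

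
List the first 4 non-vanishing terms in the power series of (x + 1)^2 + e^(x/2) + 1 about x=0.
x^3/48 + 9·x^2/8 + 5·x/2 + 3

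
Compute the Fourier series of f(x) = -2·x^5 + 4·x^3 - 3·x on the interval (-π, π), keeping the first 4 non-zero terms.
(-534 - 4·π^4 + 88·π^2)·sin(x) + (-14·π^2 + 24 + 2·π^4)·sin(2·x) + (-4·π^4/3 - 466/81 + 152·π^2/27)·sin(3·x) + (-13·π^2/4 + 87/32 + π^4)·sin(4·x)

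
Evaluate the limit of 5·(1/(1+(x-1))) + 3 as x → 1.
Direct substitution at x = 1 gives 8.

Final answer: 8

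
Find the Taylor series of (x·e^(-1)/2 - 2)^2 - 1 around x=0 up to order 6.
x^2·e^(-2)/4 - 2·x·e^(-1) + 3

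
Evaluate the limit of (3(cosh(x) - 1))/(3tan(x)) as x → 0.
Both numerator and denominator → 0 as x → 0; this is a 0/0 indeterminate form.
Expand each to leading order near x = 0: numerator ~ 3·x^2/2, denominator ~ 3·x.
The limit of the ratio is 0.

Final answer: 0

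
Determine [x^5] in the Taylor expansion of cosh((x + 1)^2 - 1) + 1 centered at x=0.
Expand to order 5: cosh((x + 1)^2 - 1) + 1 = 4·x^5/3 + 7·x^4/6 + 2·x^3 + 2·x^2 + 2 + O(x^6).
The coefficient of x^5 is 4/3.

Final answer: 4/3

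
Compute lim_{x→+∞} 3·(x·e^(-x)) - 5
Evaluate the dominant behaviour as x → +∞; each term tends to a finite value or vanishes.
Limit = -5.

Final answer: -5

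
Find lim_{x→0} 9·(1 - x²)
Direct substitution at x = 0 gives 9.

Final answer: 9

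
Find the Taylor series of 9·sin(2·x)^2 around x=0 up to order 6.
128·x^6/5 - 48·x^4 + 36·x^2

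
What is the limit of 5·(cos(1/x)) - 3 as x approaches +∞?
Evaluate the dominant behaviour as x → +∞; each term tends to a finite value or vanishes.
Limit = 2.

Final answer: 2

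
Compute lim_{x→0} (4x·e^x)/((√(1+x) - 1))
Both numerator and denominator → 0 as x → 0; this is a 0/0 indeterminate form.
Expand each to leading order near x = 0: numerator ~ 4·x, denominator ~ x/2.
The limit of the ratio is 8.

Final answer: 8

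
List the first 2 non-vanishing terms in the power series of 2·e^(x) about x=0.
2·x + 2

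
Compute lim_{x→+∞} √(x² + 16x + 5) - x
This is an ∞ − ∞ indeterminate form.
Multiply and divide by the conjugate √(x²+16x + 5) + x; the x² terms cancel, leaving (16x + 5)/(√(x²+16x + 5)+x) → 16/2 = 8.
Limit = 8.

Final answer: 8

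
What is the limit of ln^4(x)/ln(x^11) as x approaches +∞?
This is an ∞/∞ indeterminate form as x → +∞.
Write ln(x^11) = 11·ln(x), reducing the quotient to ln^3(x)/11 → ∞.
Limit = ∞.

Final answer: ∞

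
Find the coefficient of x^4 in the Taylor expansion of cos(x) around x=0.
Expand to order 4: cos(x) = x^4/24 - x^2/2 + 1 + O(x^5).
The coefficient of x^4 is 1/24.

Final answer: 1/24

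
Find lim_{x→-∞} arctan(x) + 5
Evaluate the dominant behaviour as x → -∞; each term tends to a finite value or vanishes.
Limit = 5 - π/2.

Final answer: 5 - π/2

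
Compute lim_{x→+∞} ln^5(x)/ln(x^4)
This is an ∞/∞ indeterminate form as x → +∞.
Write ln(x^4) = 4·ln(x), reducing the quotient to ln^4(x)/4 → ∞.
Limit = ∞.

Final answer: ∞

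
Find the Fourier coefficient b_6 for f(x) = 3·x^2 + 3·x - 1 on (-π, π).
b_6 = (1/π) ∫_{-π}^{π} f(x)·sin(6x) dx.
Evaluate the integral (use parity and integration by parts as needed): b_6 = -1.

Final answer: -1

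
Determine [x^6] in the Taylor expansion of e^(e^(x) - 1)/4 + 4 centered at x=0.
203/2880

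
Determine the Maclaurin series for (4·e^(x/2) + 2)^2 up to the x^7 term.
43·x^7/13440 + 13·x^6/576 + 11·x^5/80 + 17·x^4/24 + 3·x^3 + 10·x^2 + 24·x + 36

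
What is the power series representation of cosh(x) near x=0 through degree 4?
x^4/24 + x^2/2 + 1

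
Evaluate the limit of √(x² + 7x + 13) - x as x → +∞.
This is an ∞ − ∞ indeterminate form.
Multiply and divide by the conjugate √(x²+7x + 13) + x; the x² terms cancel, leaving (7x + 13)/(√(x²+7x + 13)+x) → 7/2.
Limit = 7/2.

Final answer: 7/2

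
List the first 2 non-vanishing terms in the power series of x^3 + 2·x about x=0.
x^3 + 2·x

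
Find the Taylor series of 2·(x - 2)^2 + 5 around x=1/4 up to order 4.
89/8 - 7·(x - 1/4) + 2·(x - 1/4)^2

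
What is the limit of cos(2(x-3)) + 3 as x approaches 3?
Direct substitution at x = 3 gives 4.

Final answer: 4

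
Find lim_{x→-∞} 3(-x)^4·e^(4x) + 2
The product is a 0·∞ indeterminate form at x → -∞.
Rewrite the product as 3(-x)^4 / e^(-4x) (an ∞/∞ form) and apply L'Hôpital, or use the standard hierarchy e^(4|x|) ≫ |(-x)^4| as x → -∞.
The indeterminate product → 0, so the limit = 2.

Final answer: 2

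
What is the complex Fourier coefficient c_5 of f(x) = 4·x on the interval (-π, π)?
Compute the real Fourier coefficients first: a_5 = 0, b_5 = 8/5.
Then c_5 = (a_5 − i·b_5)/2 = -4·i/5.

Final answer: -4·i/5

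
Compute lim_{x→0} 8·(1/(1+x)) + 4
Direct substitution at x = 0 gives 12.

Final answer: 12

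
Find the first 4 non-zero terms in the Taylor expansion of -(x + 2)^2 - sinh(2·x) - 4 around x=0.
-4·x^3/3 - x^2 - 6·x - 8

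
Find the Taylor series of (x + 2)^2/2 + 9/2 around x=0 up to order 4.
x^2/2 + 2·x + 13/2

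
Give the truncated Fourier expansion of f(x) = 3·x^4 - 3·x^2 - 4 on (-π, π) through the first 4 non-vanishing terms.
(156 - 24·π^2)·cos(x) + (-12 + 6·π^2)·cos(2·x) + (28/9 - 8·π^2/3)·cos(3·x) - π^2 - 4 + 3·π^4/5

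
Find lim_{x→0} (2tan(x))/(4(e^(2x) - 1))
Both numerator and denominator → 0 as x → 0; this is a 0/0 indeterminate form.
Expand each to leading order near x = 0: numerator ~ 2·x, denominator ~ 8·x.
The limit of the ratio is 1/4.

Final answer: 1/4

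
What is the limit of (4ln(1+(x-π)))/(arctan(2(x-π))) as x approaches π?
Both numerator and denominator → 0 as x → π; this is a 0/0 indeterminate form.
Expand each to leading order near x = π: numerator ~ 4·(x - π), denominator ~ 2·(x - π).
The limit of the ratio is 2.

Final answer: 2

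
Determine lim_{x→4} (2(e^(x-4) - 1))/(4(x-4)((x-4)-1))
Both numerator and denominator → 0 as x → 4; this is a 0/0 indeterminate form.
Expand each to leading order near x = 4: numerator ~ 2·(x - 4), denominator ~ -4·(x - 4).
The limit of the ratio is -1/2.

Final answer: -1/2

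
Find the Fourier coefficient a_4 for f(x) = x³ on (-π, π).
a_4 = (1/π) ∫_{-π}^{π} f(x)·cos(4x) dx.
Evaluate the integral (use parity and integration by parts as needed): a_4 = 0.

Final answer: 0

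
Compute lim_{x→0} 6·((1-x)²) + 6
Direct substitution at x = 0 gives 12.

Final answer: 12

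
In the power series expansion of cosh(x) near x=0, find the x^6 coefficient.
Expand to order 6: cosh(x) = x^6/720 + x^4/24 + x^2/2 + 1 + O(x^7).
The coefficient of x^6 is 1/720.

Final answer: 1/720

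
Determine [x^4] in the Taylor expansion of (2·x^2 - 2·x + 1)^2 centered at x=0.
Expand to order 4: (2·x^2 - 2·x + 1)^2 = 4·x^4 - 8·x^3 + 8·x^2 - 4·x + 1 + O(x^5).
The coefficient of x^4 is 4.

Final answer: 4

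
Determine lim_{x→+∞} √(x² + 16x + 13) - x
This is an ∞ − ∞ indeterminate form.
Multiply and divide by the conjugate √(x²+16x + 13) + x; the x² terms cancel, leaving (16x + 13)/(√(x²+16x + 13)+x) → 16/2 = 8.
Limit = 8.

Final answer: 8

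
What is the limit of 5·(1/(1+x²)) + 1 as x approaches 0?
Direct substitution at x = 0 gives 6.

Final answer: 6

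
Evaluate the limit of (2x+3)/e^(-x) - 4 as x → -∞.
The quotient is an ∞/∞ indeterminate form as x → -∞.
Compare growth rates of the dominant terms (exponentials ≫ polynomials ≫ logarithms), or apply L'Hôpital's rule; the quotient → 0.
Adding the constant: 0 - 4 = -4. Limit = -4.

Final answer: -4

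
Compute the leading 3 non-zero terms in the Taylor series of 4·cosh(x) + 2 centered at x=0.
x^4/6 + 2·x^2 + 6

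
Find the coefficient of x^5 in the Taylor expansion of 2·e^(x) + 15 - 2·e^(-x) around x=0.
Expand to order 5: 2·e^(x) + 15 - 2·e^(-x) = x^5/30 + 2·x^3/3 + 4·x + 15 + O(x^6).
The coefficient of x^5 is 1/30.

Final answer: 1/30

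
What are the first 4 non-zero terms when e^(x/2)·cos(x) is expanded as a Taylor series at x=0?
-11·x^3/48 - 3·x^2/8 + x/2 + 1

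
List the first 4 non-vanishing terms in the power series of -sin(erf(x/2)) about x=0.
x^7·(1/(5040·π^(7/2)) + 1/(288·π^(5/2)) + 1/(2688·√(π)) + 19/(2880·π^(3/2))) + x^5·(-1/(24·π^(3/2)) - 1/(160·√(π)) - 1/(120·π^(5/2))) + x^3·(1/(6·π^(3/2)) + 1/(12·√(π))) - x/√(π)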